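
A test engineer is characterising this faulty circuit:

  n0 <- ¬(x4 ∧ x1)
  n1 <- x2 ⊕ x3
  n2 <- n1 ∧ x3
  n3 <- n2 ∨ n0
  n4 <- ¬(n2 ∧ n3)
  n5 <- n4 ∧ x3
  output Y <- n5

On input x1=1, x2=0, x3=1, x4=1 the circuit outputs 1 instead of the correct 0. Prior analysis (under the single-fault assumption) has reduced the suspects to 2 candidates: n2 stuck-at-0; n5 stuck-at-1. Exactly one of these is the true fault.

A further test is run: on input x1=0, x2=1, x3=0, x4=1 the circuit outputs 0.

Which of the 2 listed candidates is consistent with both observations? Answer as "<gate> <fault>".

Evaluate each candidate on input x1=0, x2=1, x3=0, x4=1:
  n2 stuck-at-0: n0=1, n1=1, n2=0 [stuck-at-0], n3=1, n4=1, n5=0 → 0 — matches
  n5 stuck-at-1: n0=1, n1=1, n2=0, n3=1, n4=1, n5=1 [stuck-at-1] → 1 — eliminated
Only n2 stuck-at-0 reproduces the observed 0.

n2 stuck-at-0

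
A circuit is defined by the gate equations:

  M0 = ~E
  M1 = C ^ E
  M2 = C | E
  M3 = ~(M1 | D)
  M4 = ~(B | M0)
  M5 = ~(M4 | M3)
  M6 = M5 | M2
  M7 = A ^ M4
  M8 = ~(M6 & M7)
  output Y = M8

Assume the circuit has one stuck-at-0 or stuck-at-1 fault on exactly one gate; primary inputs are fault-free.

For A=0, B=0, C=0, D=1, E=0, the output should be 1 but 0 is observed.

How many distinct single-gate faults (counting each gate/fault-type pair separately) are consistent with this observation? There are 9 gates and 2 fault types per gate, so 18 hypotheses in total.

2

Fault-free: M0=1, M1=0, M2=0, M3=0, M4=0, M5=1, M6=1, M7=0, M8=1 → 1. Observed 0.
  M0: none of the 2 fault types match ✗
  M1: none of the 2 fault types match ✗
  M2: none of the 2 fault types match ✗
  M3: none of the 2 fault types match ✗
  M4: none of the 2 fault types match ✗
  M5: none of the 2 fault types match ✗
  M6: none of the 2 fault types match ✗
  M7: stuck-at-1 ✓; others ✗
  M8: stuck-at-0 ✓; others ✗
Consistent faults: {M7 stuck-at-1, M8 stuck-at-0} — 2 in all.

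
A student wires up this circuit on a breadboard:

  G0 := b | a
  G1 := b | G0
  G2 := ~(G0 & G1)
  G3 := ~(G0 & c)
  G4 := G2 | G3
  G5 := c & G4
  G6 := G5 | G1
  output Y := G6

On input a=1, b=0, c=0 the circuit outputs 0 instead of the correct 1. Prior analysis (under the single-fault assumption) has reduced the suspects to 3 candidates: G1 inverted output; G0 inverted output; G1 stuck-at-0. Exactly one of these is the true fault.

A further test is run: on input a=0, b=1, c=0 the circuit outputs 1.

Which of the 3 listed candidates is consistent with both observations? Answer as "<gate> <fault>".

Evaluate each candidate on input a=0, b=1, c=0:
  G1 inverted output: G0=1, G1=0 [inverted output], G2=1, G3=1, G4=1, G5=0, G6=0 → 0 — eliminated
  G0 inverted output: G0=0 [inverted output], G1=1, G2=1, G3=1, G4=1, G5=0, G6=1 → 1 — matches
  G1 stuck-at-0: G0=1, G1=0 [stuck-at-0], G2=1, G3=1, G4=1, G5=0, G6=0 → 0 — eliminated
Only G0 inverted output reproduces the observed 1.

G0 inverted output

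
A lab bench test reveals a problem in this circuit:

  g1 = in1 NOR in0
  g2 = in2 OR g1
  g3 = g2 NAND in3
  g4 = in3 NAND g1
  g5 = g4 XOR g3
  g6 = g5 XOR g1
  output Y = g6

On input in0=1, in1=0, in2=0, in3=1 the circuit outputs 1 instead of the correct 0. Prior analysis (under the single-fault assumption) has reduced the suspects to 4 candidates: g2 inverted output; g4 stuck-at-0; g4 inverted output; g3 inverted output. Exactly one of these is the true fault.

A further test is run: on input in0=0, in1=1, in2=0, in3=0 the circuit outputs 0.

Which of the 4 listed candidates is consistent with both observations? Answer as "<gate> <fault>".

Evaluate each candidate on input in0=0, in1=1, in2=0, in3=0:
  g2 inverted output: g1=0, g2=1 [inverted output], g3=1, g4=1, g5=0, g6=0 → 0 — matches
  g4 stuck-at-0: g1=0, g2=0, g3=1, g4=0 [stuck-at-0], g5=1, g6=1 → 1 — eliminated
  g4 inverted output: g1=0, g2=0, g3=1, g4=0 [inverted output], g5=1, g6=1 → 1 — eliminated
  g3 inverted output: g1=0, g2=0, g3=0 [inverted output], g4=1, g5=1, g6=1 → 1 — eliminated
Only g2 inverted output reproduces the observed 0.

g2 inverted output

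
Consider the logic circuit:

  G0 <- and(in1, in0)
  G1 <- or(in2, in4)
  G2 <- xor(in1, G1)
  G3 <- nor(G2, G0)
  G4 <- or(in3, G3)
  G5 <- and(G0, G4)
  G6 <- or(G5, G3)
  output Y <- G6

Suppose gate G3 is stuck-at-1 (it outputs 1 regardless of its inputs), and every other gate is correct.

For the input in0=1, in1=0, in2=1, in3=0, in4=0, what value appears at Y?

1

Propagate with G3 forced: G0=0, G1=1, G2=1, G3=1 [stuck-at-1], G4=1, G5=0, G6=1.
So Y = 1. (Without the fault it would be 0.)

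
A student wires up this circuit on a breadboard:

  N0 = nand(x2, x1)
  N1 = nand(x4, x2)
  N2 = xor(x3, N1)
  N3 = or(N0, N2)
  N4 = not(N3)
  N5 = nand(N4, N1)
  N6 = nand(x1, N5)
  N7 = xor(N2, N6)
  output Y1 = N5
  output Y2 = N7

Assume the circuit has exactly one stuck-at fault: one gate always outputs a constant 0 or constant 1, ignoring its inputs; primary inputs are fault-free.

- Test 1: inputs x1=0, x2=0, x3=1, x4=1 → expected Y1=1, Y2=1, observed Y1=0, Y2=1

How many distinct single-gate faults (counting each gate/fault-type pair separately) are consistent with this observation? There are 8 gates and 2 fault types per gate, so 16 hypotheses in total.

4

Fault-free: N0=1, N1=1, N2=0, N3=1, N4=0, N5=1, N6=1, N7=1 → Y1=1, Y2=1. Observed Y1=0, Y2=1.
  N0: stuck-at-0 ✓; others ✗
  N1: none of the 2 fault types match ✗
  N2: none of the 2 fault types match ✗
  N3: stuck-at-0 ✓; others ✗
  N4: stuck-at-1 ✓; others ✗
  N5: stuck-at-0 ✓; others ✗
  N6: none of the 2 fault types match ✗
  N7: none of the 2 fault types match ✗
Consistent faults: {N0 stuck-at-0, N3 stuck-at-0, N4 stuck-at-1, N5 stuck-at-0} — 4 in all.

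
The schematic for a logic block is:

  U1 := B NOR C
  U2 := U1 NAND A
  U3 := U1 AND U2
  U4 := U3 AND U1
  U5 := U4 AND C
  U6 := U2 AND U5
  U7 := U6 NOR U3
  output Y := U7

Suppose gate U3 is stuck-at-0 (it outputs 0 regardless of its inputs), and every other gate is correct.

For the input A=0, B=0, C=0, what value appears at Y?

1

Propagate with U3 forced: U1=1, U2=1, U3=0 [stuck-at-0], U4=0, U5=0, U6=0, U7=1.
So Y = 1. (Without the fault it would be 0.)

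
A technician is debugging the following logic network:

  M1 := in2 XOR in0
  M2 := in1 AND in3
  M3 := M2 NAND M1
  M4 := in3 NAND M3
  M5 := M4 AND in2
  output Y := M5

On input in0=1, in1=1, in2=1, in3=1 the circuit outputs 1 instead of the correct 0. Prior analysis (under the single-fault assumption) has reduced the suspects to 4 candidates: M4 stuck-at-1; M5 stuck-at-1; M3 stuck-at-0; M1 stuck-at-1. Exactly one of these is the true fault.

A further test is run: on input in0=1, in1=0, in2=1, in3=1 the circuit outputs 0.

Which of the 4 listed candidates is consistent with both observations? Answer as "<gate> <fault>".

Evaluate each candidate on input in0=1, in1=0, in2=1, in3=1:
  M4 stuck-at-1: M1=0, M2=0, M3=1, M4=1 [stuck-at-1], M5=1 → 1 — eliminated
  M5 stuck-at-1: M1=0, M2=0, M3=1, M4=0, M5=1 [stuck-at-1] → 1 — eliminated
  M3 stuck-at-0: M1=0, M2=0, M3=0 [stuck-at-0], M4=1, M5=1 → 1 — eliminated
  M1 stuck-at-1: M1=1 [stuck-at-1], M2=0, M3=1, M4=0, M5=0 → 0 — matches
Only M1 stuck-at-1 reproduces the observed 0.

M1 stuck-at-1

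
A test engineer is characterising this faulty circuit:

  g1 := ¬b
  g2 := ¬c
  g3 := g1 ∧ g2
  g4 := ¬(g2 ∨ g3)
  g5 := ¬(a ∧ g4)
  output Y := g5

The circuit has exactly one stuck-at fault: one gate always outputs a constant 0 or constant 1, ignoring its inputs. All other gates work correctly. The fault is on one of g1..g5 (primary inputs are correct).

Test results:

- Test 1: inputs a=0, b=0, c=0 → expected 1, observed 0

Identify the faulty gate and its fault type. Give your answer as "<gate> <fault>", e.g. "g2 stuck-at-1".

g5 stuck-at-0

Fault-free values for test 1 (a=0, b=0, c=0): g1=1, g2=1, g3=1, g4=0, g5=1, giving Y=1. Observed 0.
Test 1: faults giving observed 0 are {g5 stuck-at-0}.
Only g5 stuck-at-0 is consistent with every test.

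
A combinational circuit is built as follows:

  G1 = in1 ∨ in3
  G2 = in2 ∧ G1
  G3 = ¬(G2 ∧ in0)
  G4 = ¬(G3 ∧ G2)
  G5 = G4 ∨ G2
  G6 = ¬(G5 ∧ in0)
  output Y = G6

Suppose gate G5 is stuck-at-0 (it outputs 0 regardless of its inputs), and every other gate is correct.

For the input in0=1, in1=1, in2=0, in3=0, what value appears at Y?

1

Propagate with G5 forced: G1=1, G2=0, G3=1, G4=1, G5=0 [stuck-at-0], G6=1.
So Y = 1. (Without the fault it would be 0.)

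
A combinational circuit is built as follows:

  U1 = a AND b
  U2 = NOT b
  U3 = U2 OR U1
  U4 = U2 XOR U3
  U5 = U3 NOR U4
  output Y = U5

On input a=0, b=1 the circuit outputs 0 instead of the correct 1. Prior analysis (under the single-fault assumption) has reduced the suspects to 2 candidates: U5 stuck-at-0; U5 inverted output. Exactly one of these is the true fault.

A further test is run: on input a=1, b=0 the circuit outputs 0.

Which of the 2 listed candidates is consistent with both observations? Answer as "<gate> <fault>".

U5 stuck-at-0

Evaluate each candidate on input a=1, b=0:
  U5 stuck-at-0: U1=0, U2=1, U3=1, U4=0, U5=0 [stuck-at-0] → 0 — matches
  U5 inverted output: U1=0, U2=1, U3=1, U4=0, U5=1 [inverted output] → 1 — eliminated
Only U5 stuck-at-0 reproduces the observed 0.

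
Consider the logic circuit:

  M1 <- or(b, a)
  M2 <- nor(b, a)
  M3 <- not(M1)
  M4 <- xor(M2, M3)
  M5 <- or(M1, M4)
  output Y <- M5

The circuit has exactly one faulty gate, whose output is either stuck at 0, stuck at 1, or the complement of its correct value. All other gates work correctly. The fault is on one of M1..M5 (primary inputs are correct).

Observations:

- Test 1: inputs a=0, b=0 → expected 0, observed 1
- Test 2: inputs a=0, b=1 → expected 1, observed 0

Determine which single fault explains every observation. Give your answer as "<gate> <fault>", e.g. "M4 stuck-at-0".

M5 inverted output

Fault-free values for test 1 (a=0, b=0): M1=0, M2=1, M3=1, M4=0, M5=0, giving Y=0. Observed 1.
Test 1: faults giving observed 1 are {M1 stuck-at-1, M1 inverted output, M2 stuck-at-0, M2 inverted output, M3 stuck-at-0, M3 inverted output, M4 stuck-at-1, M4 inverted output, M5 stuck-at-1, M5 inverted output}.
Test 2 (a=0, b=1): fault-free M1=1, M2=0, M3=0, M4=0, M5=1 → 1; observed 0. Eliminates M1 stuck-at-1, M1 inverted output, M2 stuck-at-0, M2 inverted output, M3 stuck-at-0, M3 inverted output, M4 stuck-at-1, M4 inverted output, M5 stuck-at-1.
Only M5 inverted output is consistent with every test.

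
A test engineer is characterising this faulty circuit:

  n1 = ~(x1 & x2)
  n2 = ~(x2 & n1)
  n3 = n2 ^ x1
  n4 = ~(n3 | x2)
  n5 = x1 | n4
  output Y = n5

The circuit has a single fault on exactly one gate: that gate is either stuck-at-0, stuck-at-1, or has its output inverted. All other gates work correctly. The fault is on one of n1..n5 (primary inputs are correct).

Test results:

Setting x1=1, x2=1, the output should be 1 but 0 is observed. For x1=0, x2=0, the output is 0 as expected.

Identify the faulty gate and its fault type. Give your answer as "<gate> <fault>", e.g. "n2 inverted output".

n5 stuck-at-0

Fault-free values for test 1 (x1=1, x2=1): n1=0, n2=1, n3=0, n4=0, n5=1, giving Y=1. Observed 0.
Test 1: faults giving observed 0 are {n5 stuck-at-0, n5 inverted output}.
Test 2 (x1=0, x2=0): fault-free n1=1, n2=1, n3=1, n4=0, n5=0 → 0; observed 0. Eliminates n5 inverted output.
Only n5 stuck-at-0 is consistent with every test.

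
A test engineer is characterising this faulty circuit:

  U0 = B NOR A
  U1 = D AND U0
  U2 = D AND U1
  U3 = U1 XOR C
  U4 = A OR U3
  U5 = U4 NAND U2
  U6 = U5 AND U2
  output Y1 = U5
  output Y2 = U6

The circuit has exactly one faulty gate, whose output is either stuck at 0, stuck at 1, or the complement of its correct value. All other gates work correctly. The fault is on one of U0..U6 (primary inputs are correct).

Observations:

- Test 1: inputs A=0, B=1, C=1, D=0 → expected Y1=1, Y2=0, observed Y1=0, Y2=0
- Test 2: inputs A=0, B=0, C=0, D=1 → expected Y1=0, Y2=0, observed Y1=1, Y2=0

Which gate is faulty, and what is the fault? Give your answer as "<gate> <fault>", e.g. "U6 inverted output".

U2 inverted output

Fault-free values for test 1 (A=0, B=1, C=1, D=0): U0=0, U1=0, U2=0, U3=1, U4=1, U5=1, U6=0, giving Y1=1, Y2=0. Observed Y1=0, Y2=0.
Test 1: faults giving observed Y1=0, Y2=0 are {U2 stuck-at-1, U2 inverted output, U5 stuck-at-0, U5 inverted output}.
Test 2 (A=0, B=0, C=0, D=1): fault-free U0=1, U1=1, U2=1, U3=1, U4=1, U5=0, U6=0 → Y1=0, Y2=0; observed Y1=1, Y2=0. Eliminates U2 stuck-at-1, U5 stuck-at-0, U5 inverted output.
Only U2 inverted output is consistent with every test.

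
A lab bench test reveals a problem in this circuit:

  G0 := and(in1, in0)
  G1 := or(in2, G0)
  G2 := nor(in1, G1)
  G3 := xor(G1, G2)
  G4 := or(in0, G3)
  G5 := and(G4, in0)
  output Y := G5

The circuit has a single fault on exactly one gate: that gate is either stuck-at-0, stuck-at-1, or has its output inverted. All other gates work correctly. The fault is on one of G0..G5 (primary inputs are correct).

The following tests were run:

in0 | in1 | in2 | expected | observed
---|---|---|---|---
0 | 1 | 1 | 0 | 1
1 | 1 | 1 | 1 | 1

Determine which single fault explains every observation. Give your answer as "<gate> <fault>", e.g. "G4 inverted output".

G5 stuck-at-1

Fault-free values for test 1 (in0=0, in1=1, in2=1): G0=0, G1=1, G2=0, G3=1, G4=1, G5=0, giving Y=0. Observed 1.
Test 1: faults giving observed 1 are {G5 stuck-at-1, G5 inverted output}.
Test 2 (in0=1, in1=1, in2=1): fault-free G0=1, G1=1, G2=0, G3=1, G4=1, G5=1 → 1; observed 1. Eliminates G5 inverted output.
Only G5 stuck-at-1 is consistent with every test.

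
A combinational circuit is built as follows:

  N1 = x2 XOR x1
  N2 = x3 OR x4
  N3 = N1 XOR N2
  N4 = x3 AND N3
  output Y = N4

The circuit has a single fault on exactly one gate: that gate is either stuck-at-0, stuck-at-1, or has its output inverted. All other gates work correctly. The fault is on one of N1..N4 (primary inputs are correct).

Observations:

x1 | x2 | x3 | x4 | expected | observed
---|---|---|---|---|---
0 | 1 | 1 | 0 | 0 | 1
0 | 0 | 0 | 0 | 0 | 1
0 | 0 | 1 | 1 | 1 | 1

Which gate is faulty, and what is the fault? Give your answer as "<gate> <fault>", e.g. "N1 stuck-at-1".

N4 stuck-at-1

Fault-free values for test 1 (x1=0, x2=1, x3=1, x4=0): N1=1, N2=1, N3=0, N4=0, giving Y=0. Observed 1.
Test 1: faults giving observed 1 are {N1 stuck-at-0, N1 inverted output, N2 stuck-at-0, N2 inverted output, N3 stuck-at-1, N3 inverted output, N4 stuck-at-1, N4 inverted output}.
Test 2 (x1=0, x2=0, x3=0, x4=0): fault-free N1=0, N2=0, N3=0, N4=0 → 0; observed 1. Eliminates N1 stuck-at-0, N1 inverted output, N2 stuck-at-0, N2 inverted output, N3 stuck-at-1, N3 inverted output.
Test 3 (x1=0, x2=0, x3=1, x4=1): fault-free N1=0, N2=1, N3=1, N4=1 → 1; observed 1. Eliminates N4 inverted output.
Only N4 stuck-at-1 is consistent with every test.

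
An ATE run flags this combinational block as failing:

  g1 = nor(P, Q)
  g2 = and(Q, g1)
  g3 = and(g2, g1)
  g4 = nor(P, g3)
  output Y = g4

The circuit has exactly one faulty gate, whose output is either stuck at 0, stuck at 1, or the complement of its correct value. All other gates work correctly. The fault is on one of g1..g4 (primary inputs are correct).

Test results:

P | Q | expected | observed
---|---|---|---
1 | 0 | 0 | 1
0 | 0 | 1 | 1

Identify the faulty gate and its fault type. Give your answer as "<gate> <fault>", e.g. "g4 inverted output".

Fault-free values for test 1 (P=1, Q=0): g1=0, g2=0, g3=0, g4=0, giving Y=0. Observed 1.
Test 1: faults giving observed 1 are {g4 stuck-at-1, g4 inverted output}.
Test 2 (P=0, Q=0): fault-free g1=1, g2=0, g3=0, g4=1 → 1; observed 1. Eliminates g4 inverted output.
Only g4 stuck-at-1 is consistent with every test.

g4 stuck-at-1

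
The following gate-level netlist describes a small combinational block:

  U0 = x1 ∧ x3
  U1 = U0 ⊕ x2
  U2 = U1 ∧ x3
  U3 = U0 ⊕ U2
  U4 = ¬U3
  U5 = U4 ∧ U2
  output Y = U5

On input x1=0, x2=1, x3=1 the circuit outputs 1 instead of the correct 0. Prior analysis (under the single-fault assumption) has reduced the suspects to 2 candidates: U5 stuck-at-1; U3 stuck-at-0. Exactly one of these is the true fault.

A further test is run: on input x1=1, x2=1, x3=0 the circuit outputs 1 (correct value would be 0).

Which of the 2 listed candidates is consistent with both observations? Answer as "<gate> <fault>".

U5 stuck-at-1

Evaluate each candidate on input x1=1, x2=1, x3=0:
  U5 stuck-at-1: U0=0, U1=1, U2=0, U3=0, U4=1, U5=1 [stuck-at-1] → 1 — matches
  U3 stuck-at-0: U0=0, U1=1, U2=0, U3=0 [stuck-at-0], U4=1, U5=0 → 0 — eliminated
Only U5 stuck-at-1 reproduces the observed 1.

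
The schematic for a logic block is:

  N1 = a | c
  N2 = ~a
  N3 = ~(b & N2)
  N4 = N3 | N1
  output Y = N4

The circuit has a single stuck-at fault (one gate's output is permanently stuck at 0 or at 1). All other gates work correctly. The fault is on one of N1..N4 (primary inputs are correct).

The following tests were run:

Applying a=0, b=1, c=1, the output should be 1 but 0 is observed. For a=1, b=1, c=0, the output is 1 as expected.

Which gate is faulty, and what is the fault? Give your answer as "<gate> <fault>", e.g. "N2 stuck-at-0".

N1 stuck-at-0

Fault-free values for test 1 (a=0, b=1, c=1): N1=1, N2=1, N3=0, N4=1, giving Y=1. Observed 0.
Test 1: faults giving observed 0 are {N1 stuck-at-0, N4 stuck-at-0}.
Test 2 (a=1, b=1, c=0): fault-free N1=1, N2=0, N3=1, N4=1 → 1; observed 1. Eliminates N4 stuck-at-0.
Only N1 stuck-at-0 is consistent with every test.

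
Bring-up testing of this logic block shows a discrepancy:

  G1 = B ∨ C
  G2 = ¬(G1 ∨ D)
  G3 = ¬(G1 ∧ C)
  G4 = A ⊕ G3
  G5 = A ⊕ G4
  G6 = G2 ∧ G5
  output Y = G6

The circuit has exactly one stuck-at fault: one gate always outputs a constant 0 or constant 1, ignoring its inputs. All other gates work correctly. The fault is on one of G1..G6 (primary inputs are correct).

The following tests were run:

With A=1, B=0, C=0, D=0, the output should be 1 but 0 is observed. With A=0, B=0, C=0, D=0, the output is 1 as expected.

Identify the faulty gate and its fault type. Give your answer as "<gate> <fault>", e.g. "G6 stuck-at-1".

G4 stuck-at-1

Fault-free values for test 1 (A=1, B=0, C=0, D=0): G1=0, G2=1, G3=1, G4=0, G5=1, G6=1, giving Y=1. Observed 0.
Test 1: faults giving observed 0 are {G1 stuck-at-1, G2 stuck-at-0, G3 stuck-at-0, G4 stuck-at-1, G5 stuck-at-0, G6 stuck-at-0}.
Test 2 (A=0, B=0, C=0, D=0): fault-free G1=0, G2=1, G3=1, G4=1, G5=1, G6=1 → 1; observed 1. Eliminates G1 stuck-at-1, G2 stuck-at-0, G3 stuck-at-0, G5 stuck-at-0, G6 stuck-at-0.
Only G4 stuck-at-1 is consistent with every test.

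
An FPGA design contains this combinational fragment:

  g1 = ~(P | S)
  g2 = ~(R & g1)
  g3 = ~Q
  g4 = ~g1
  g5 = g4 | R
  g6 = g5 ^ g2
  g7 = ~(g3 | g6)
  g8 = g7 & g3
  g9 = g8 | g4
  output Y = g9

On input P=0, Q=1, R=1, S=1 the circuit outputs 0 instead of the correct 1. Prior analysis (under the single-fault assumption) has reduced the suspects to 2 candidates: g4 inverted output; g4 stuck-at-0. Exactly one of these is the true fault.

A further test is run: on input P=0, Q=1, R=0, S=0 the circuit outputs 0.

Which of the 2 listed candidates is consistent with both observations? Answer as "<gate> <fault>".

Evaluate each candidate on input P=0, Q=1, R=0, S=0:
  g4 inverted output: g1=1, g2=1, g3=0, g4=1 [inverted output], g5=1, g6=0, g7=1, g8=0, g9=1 → 1 — eliminated
  g4 stuck-at-0: g1=1, g2=1, g3=0, g4=0 [stuck-at-0], g5=0, g6=1, g7=0, g8=0, g9=0 → 0 — matches
Only g4 stuck-at-0 reproduces the observed 0.

g4 stuck-at-0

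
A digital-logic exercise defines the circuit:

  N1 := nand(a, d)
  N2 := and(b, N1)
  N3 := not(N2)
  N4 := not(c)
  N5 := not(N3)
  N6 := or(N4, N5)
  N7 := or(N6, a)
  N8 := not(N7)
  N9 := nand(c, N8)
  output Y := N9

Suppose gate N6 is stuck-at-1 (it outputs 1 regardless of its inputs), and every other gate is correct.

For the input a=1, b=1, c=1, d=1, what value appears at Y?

1

Propagate with N6 forced: N1=0, N2=0, N3=1, N4=0, N5=0, N6=1 [stuck-at-1], N7=1, N8=0, N9=1.
So Y = 1. (Same as the fault-free value — the fault is masked on this input.)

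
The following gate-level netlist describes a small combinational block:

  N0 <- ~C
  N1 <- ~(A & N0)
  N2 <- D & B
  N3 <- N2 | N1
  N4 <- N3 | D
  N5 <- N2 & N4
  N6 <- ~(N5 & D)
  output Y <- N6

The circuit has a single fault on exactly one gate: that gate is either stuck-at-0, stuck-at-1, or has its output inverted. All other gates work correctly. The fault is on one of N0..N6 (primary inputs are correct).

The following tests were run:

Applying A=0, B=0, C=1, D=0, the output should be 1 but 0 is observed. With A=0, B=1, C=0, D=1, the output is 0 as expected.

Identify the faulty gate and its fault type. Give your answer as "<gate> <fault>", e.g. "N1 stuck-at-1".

Fault-free values for test 1 (A=0, B=0, C=1, D=0): N0=0, N1=1, N2=0, N3=1, N4=1, N5=0, N6=1, giving Y=1. Observed 0.
Test 1: faults giving observed 0 are {N6 stuck-at-0, N6 inverted output}.
Test 2 (A=0, B=1, C=0, D=1): fault-free N0=1, N1=1, N2=1, N3=1, N4=1, N5=1, N6=0 → 0; observed 0. Eliminates N6 inverted output.
Only N6 stuck-at-0 is consistent with every test.

N6 stuck-at-0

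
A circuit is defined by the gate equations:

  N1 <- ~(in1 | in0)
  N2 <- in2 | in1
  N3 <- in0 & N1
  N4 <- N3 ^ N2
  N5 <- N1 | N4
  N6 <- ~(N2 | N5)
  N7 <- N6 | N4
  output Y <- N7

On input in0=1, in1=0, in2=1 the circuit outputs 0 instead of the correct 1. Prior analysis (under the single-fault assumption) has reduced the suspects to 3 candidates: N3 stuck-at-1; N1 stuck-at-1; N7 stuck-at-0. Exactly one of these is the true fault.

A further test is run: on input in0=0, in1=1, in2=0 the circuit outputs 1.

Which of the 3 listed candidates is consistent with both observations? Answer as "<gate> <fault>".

N1 stuck-at-1

Evaluate each candidate on input in0=0, in1=1, in2=0:
  N3 stuck-at-1: N1=0, N2=1, N3=1 [stuck-at-1], N4=0, N5=0, N6=0, N7=0 → 0 — eliminated
  N1 stuck-at-1: N1=1 [stuck-at-1], N2=1, N3=0, N4=1, N5=1, N6=0, N7=1 → 1 — matches
  N7 stuck-at-0: N1=0, N2=1, N3=0, N4=1, N5=1, N6=0, N7=0 [stuck-at-0] → 0 — eliminated
Only N1 stuck-at-1 reproduces the observed 1.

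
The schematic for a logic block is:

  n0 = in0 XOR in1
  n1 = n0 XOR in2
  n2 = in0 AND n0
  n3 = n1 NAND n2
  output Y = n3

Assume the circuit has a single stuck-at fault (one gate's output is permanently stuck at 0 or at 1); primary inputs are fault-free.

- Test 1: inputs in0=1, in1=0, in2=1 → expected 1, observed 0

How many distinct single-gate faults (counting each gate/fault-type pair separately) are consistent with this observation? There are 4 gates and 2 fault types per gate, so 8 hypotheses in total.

2

Fault-free: n0=1, n1=0, n2=1, n3=1 → 1. Observed 0.
  n0 stuck-at-0: output 1 ✗
  n0 stuck-at-1: output 1 ✗
  n1 stuck-at-0: output 1 ✗
  n1 stuck-at-1: output 0 ✓
  n2 stuck-at-0: output 1 ✗
  n2 stuck-at-1: output 1 ✗
  n3 stuck-at-0: output 0 ✓
  n3 stuck-at-1: output 1 ✗
Consistent faults: {n1 stuck-at-1, n3 stuck-at-0} — 2 in all.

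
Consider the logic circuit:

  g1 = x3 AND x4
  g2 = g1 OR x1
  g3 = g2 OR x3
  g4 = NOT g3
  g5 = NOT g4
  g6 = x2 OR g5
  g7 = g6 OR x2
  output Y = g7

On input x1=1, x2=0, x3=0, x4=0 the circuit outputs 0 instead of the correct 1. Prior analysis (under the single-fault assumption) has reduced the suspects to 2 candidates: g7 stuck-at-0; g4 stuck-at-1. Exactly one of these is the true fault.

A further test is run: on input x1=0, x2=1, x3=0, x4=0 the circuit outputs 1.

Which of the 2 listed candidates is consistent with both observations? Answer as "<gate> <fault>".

g4 stuck-at-1

Evaluate each candidate on input x1=0, x2=1, x3=0, x4=0:
  g7 stuck-at-0: g1=0, g2=0, g3=0, g4=1, g5=0, g6=1, g7=0 [stuck-at-0] → 0 — eliminated
  g4 stuck-at-1: g1=0, g2=0, g3=0, g4=1 [stuck-at-1], g5=0, g6=1, g7=1 → 1 — matches
Only g4 stuck-at-1 reproduces the observed 1.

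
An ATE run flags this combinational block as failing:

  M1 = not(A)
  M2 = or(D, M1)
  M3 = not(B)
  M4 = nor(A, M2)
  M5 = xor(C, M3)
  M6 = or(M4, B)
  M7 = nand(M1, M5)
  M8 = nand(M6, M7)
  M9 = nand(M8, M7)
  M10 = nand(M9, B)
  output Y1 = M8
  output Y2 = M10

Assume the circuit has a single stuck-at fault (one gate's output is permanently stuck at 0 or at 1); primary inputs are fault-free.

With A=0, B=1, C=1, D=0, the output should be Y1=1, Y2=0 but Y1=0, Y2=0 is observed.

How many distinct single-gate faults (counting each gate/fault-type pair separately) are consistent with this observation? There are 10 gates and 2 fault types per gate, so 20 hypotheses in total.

5

Fault-free: M1=1, M2=1, M3=0, M4=0, M5=1, M6=1, M7=0, M8=1, M9=1, M10=0 → Y1=1, Y2=0. Observed Y1=0, Y2=0.
  M1: stuck-at-0 ✓; others ✗
  M2: none of the 2 fault types match ✗
  M3: stuck-at-1 ✓; others ✗
  M4: none of the 2 fault types match ✗
  M5: stuck-at-0 ✓; others ✗
  M6: none of the 2 fault types match ✗
  M7: stuck-at-1 ✓; others ✗
  M8: stuck-at-0 ✓; others ✗
  M9: none of the 2 fault types match ✗
  M10: none of the 2 fault types match ✗
Consistent faults: {M1 stuck-at-0, M3 stuck-at-1, M5 stuck-at-0, M7 stuck-at-1, M8 stuck-at-0} — 5 in all.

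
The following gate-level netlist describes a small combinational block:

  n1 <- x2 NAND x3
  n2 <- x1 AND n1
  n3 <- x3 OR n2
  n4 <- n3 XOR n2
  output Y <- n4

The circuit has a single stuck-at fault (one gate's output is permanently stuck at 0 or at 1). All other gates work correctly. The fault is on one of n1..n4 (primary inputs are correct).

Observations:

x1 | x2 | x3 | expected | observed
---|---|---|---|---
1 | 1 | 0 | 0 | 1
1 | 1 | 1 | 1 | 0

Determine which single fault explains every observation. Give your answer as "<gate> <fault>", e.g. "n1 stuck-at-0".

n3 stuck-at-0

Fault-free values for test 1 (x1=1, x2=1, x3=0): n1=1, n2=1, n3=1, n4=0, giving Y=0. Observed 1.
Test 1: faults giving observed 1 are {n3 stuck-at-0, n4 stuck-at-1}.
Test 2 (x1=1, x2=1, x3=1): fault-free n1=0, n2=0, n3=1, n4=1 → 1; observed 0. Eliminates n4 stuck-at-1.
Only n3 stuck-at-0 is consistent with every test.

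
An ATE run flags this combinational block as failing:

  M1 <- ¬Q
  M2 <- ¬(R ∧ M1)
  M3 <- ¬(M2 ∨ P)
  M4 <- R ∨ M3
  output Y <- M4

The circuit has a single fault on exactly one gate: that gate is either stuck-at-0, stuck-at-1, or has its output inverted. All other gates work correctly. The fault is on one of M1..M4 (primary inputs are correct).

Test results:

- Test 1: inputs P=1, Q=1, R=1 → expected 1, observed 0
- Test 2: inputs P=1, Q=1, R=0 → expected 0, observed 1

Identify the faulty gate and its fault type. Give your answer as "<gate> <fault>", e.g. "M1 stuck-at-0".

Fault-free values for test 1 (P=1, Q=1, R=1): M1=0, M2=1, M3=0, M4=1, giving Y=1. Observed 0.
Test 1: faults giving observed 0 are {M4 stuck-at-0, M4 inverted output}.
Test 2 (P=1, Q=1, R=0): fault-free M1=0, M2=1, M3=0, M4=0 → 0; observed 1. Eliminates M4 stuck-at-0.
Only M4 inverted output is consistent with every test.

M4 inverted output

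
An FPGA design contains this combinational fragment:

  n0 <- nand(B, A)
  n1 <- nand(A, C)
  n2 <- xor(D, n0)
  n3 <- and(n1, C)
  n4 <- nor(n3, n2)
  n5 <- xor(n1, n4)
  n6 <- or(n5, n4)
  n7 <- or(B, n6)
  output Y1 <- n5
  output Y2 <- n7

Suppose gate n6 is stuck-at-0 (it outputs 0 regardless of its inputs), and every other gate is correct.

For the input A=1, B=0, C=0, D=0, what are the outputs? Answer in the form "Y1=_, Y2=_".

Y1=1, Y2=0

Propagate with n6 forced: n0=1, n1=1, n2=1, n3=0, n4=0, n5=1, n6=0 [stuck-at-0], n7=0.
So the outputs are Y1=1, Y2=0. (Without the fault they would be Y1=1, Y2=1.)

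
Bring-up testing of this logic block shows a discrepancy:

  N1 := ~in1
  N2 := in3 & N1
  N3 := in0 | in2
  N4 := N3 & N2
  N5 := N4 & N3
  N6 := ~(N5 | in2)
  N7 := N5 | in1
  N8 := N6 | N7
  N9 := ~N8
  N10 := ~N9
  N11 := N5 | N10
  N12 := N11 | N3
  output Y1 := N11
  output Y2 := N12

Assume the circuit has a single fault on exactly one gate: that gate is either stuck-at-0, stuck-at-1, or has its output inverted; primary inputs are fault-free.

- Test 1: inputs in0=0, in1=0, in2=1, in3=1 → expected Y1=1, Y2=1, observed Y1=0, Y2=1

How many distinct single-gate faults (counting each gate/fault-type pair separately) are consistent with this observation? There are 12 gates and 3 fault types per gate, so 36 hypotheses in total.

10

Fault-free: N1=1, N2=1, N3=1, N4=1, N5=1, N6=0, N7=1, N8=1, N9=0, N10=1, N11=1, N12=1 → Y1=1, Y2=1. Observed Y1=0, Y2=1.
  N1: stuck-at-0, inverted output ✓; others ✗
  N2: stuck-at-0, inverted output ✓; others ✗
  N3: none of the 3 fault types match ✗
  N4: stuck-at-0, inverted output ✓; others ✗
  N5: stuck-at-0, inverted output ✓; others ✗
  N6: none of the 3 fault types match ✗
  N7: none of the 3 fault types match ✗
  N8: none of the 3 fault types match ✗
  N9: none of the 3 fault types match ✗
  N10: none of the 3 fault types match ✗
  N11: stuck-at-0, inverted output ✓; others ✗
  N12: none of the 3 fault types match ✗
Consistent faults: {N1 stuck-at-0, N1 inverted output, N2 stuck-at-0, N2 inverted output, N4 stuck-at-0, N4 inverted output, N5 stuck-at-0, N5 inverted output, N11 stuck-at-0, N11 inverted output} — 10 in all.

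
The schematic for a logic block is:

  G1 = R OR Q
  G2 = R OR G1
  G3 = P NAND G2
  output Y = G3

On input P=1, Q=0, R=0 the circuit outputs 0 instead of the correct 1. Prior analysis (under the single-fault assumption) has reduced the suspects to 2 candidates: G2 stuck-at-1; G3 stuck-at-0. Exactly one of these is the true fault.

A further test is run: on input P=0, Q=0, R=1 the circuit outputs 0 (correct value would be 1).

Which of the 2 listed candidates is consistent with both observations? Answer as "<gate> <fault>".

G3 stuck-at-0

Evaluate each candidate on input P=0, Q=0, R=1:
  G2 stuck-at-1: G1=1, G2=1 [stuck-at-1], G3=1 → 1 — eliminated
  G3 stuck-at-0: G1=1, G2=1, G3=0 [stuck-at-0] → 0 — matches
Only G3 stuck-at-0 reproduces the observed 0.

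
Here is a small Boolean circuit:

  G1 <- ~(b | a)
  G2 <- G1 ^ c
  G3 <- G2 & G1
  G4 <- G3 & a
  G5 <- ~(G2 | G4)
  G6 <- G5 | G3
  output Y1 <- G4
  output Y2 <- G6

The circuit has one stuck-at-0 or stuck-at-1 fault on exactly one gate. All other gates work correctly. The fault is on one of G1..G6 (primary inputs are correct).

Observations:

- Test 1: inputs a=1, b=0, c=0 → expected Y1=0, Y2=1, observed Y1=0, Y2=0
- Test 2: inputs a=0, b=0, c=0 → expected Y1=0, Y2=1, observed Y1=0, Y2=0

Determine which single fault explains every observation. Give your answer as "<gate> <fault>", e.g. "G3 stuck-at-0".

G6 stuck-at-0

Fault-free values for test 1 (a=1, b=0, c=0): G1=0, G2=0, G3=0, G4=0, G5=1, G6=1, giving Y1=0, Y2=1. Observed Y1=0, Y2=0.
Test 1: faults giving observed Y1=0, Y2=0 are {G2 stuck-at-1, G5 stuck-at-0, G6 stuck-at-0}.
Test 2 (a=0, b=0, c=0): fault-free G1=1, G2=1, G3=1, G4=0, G5=0, G6=1 → Y1=0, Y2=1; observed Y1=0, Y2=0. Eliminates G2 stuck-at-1, G5 stuck-at-0.
Only G6 stuck-at-0 is consistent with every test.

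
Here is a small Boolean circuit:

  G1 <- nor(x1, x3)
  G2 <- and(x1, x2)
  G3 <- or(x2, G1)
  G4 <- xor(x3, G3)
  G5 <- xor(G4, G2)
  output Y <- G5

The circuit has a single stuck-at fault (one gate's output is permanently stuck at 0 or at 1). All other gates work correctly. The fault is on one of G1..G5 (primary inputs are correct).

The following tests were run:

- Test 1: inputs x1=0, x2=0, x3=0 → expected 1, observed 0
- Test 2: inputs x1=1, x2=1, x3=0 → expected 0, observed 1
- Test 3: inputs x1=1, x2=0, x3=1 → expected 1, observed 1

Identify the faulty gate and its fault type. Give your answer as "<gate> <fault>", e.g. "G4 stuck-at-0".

G3 stuck-at-0

Fault-free values for test 1 (x1=0, x2=0, x3=0): G1=1, G2=0, G3=1, G4=1, G5=1, giving Y=1. Observed 0.
Test 1: faults giving observed 0 are {G1 stuck-at-0, G2 stuck-at-1, G3 stuck-at-0, G4 stuck-at-0, G5 stuck-at-0}.
Test 2 (x1=1, x2=1, x3=0): fault-free G1=0, G2=1, G3=1, G4=1, G5=0 → 0; observed 1. Eliminates G1 stuck-at-0, G2 stuck-at-1, G5 stuck-at-0.
Test 3 (x1=1, x2=0, x3=1): fault-free G1=0, G2=0, G3=0, G4=1, G5=1 → 1; observed 1. Eliminates G4 stuck-at-0.
Only G3 stuck-at-0 is consistent with every test.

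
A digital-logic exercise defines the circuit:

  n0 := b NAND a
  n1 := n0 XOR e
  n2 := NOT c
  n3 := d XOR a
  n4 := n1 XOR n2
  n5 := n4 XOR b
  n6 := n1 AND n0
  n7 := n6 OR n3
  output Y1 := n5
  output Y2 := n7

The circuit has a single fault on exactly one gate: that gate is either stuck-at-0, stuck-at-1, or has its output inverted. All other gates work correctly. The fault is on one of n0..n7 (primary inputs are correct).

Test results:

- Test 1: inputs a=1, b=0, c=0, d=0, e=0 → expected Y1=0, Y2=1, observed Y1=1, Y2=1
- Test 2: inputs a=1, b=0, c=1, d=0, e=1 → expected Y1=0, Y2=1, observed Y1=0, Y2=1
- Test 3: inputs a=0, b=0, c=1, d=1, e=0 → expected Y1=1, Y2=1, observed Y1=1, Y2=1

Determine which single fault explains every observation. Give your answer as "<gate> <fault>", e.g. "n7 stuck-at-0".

Fault-free values for test 1 (a=1, b=0, c=0, d=0, e=0): n0=1, n1=1, n2=1, n3=1, n4=0, n5=0, n6=1, n7=1, giving Y1=0, Y2=1. Observed Y1=1, Y2=1.
Test 1: faults giving observed Y1=1, Y2=1 are {n0 stuck-at-0, n0 inverted output, n1 stuck-at-0, n1 inverted output, n2 stuck-at-0, n2 inverted output, n4 stuck-at-1, n4 inverted output, n5 stuck-at-1, n5 inverted output}.
Test 2 (a=1, b=0, c=1, d=0, e=1): fault-free n0=1, n1=0, n2=0, n3=1, n4=0, n5=0, n6=0, n7=1 → Y1=0, Y2=1; observed Y1=0, Y2=1. Eliminates n0 stuck-at-0, n0 inverted output, n1 inverted output, n2 inverted output, n4 stuck-at-1, n4 inverted output, n5 stuck-at-1, n5 inverted output.
Test 3 (a=0, b=0, c=1, d=1, e=0): fault-free n0=1, n1=1, n2=0, n3=1, n4=1, n5=1, n6=1, n7=1 → Y1=1, Y2=1; observed Y1=1, Y2=1. Eliminates n1 stuck-at-0.
Only n2 stuck-at-0 is consistent with every test.

n2 stuck-at-0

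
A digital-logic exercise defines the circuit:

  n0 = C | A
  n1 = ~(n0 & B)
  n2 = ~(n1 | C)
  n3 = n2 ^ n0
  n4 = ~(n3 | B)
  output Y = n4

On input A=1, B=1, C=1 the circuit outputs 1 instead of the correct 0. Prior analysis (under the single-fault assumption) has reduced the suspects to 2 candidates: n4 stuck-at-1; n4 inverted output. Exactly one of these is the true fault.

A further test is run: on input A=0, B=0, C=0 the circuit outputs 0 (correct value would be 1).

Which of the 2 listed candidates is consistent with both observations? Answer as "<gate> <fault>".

n4 inverted output

Evaluate each candidate on input A=0, B=0, C=0:
  n4 stuck-at-1: n0=0, n1=1, n2=0, n3=0, n4=1 [stuck-at-1] → 1 — eliminated
  n4 inverted output: n0=0, n1=1, n2=0, n3=0, n4=0 [inverted output] → 0 — matches
Only n4 inverted output reproduces the observed 0.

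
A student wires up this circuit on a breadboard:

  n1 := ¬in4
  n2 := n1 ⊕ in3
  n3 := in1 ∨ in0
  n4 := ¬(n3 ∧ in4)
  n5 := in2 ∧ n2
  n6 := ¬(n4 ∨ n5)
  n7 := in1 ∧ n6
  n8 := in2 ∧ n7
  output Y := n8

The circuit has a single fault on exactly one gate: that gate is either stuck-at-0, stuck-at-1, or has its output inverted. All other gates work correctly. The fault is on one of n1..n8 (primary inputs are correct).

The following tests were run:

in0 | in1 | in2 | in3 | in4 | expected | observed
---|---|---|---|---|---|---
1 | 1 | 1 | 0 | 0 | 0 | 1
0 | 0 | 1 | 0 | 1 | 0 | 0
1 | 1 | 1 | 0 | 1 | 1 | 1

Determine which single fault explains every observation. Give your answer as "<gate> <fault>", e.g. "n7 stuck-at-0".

Fault-free values for test 1 (in0=1, in1=1, in2=1, in3=0, in4=0): n1=1, n2=1, n3=1, n4=1, n5=1, n6=0, n7=0, n8=0, giving Y=0. Observed 1.
Test 1: faults giving observed 1 are {n6 stuck-at-1, n6 inverted output, n7 stuck-at-1, n7 inverted output, n8 stuck-at-1, n8 inverted output}.
Test 2 (in0=0, in1=0, in2=1, in3=0, in4=1): fault-free n1=0, n2=0, n3=0, n4=1, n5=0, n6=0, n7=0, n8=0 → 0; observed 0. Eliminates n7 stuck-at-1, n7 inverted output, n8 stuck-at-1, n8 inverted output.
Test 3 (in0=1, in1=1, in2=1, in3=0, in4=1): fault-free n1=0, n2=0, n3=1, n4=0, n5=0, n6=1, n7=1, n8=1 → 1; observed 1. Eliminates n6 inverted output.
Only n6 stuck-at-1 is consistent with every test.

n6 stuck-at-1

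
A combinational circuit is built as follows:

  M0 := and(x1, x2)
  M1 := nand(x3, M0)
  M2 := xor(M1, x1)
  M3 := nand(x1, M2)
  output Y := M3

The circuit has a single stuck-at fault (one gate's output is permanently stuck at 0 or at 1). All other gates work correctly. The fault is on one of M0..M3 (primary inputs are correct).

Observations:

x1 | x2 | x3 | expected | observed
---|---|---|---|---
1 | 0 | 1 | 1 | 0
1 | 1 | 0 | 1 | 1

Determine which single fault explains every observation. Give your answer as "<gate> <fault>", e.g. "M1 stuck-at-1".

M0 stuck-at-1

Fault-free values for test 1 (x1=1, x2=0, x3=1): M0=0, M1=1, M2=0, M3=1, giving Y=1. Observed 0.
Test 1: faults giving observed 0 are {M0 stuck-at-1, M1 stuck-at-0, M2 stuck-at-1, M3 stuck-at-0}.
Test 2 (x1=1, x2=1, x3=0): fault-free M0=1, M1=1, M2=0, M3=1 → 1; observed 1. Eliminates M1 stuck-at-0, M2 stuck-at-1, M3 stuck-at-0.
Only M0 stuck-at-1 is consistent with every test.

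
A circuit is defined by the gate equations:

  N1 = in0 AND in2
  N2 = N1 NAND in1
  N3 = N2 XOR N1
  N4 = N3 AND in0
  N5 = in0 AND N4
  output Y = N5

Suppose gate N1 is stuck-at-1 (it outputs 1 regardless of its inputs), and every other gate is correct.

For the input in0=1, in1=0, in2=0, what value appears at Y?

0

Propagate with N1 forced: N1=1 [stuck-at-1], N2=1, N3=0, N4=0, N5=0.
So Y = 0. (Without the fault it would be 1.)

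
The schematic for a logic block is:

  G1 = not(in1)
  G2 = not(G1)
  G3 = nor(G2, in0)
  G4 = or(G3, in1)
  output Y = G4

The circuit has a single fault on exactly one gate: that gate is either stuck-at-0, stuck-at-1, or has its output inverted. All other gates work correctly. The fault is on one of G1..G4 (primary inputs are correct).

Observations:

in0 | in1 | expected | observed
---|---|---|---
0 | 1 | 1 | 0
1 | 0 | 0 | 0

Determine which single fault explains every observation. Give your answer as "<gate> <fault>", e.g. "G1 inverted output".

G4 stuck-at-0

Fault-free values for test 1 (in0=0, in1=1): G1=0, G2=1, G3=0, G4=1, giving Y=1. Observed 0.
Test 1: faults giving observed 0 are {G4 stuck-at-0, G4 inverted output}.
Test 2 (in0=1, in1=0): fault-free G1=1, G2=0, G3=0, G4=0 → 0; observed 0. Eliminates G4 inverted output.
Only G4 stuck-at-0 is consistent with every test.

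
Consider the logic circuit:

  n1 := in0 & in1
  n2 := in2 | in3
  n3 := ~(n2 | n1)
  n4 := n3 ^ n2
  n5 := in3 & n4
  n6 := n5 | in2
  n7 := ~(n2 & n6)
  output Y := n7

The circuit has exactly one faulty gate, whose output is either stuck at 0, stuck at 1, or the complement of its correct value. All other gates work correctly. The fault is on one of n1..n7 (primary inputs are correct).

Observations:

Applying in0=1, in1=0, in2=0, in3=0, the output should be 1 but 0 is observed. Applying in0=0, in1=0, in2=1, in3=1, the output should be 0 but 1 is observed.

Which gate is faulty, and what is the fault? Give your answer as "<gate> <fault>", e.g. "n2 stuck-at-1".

Fault-free values for test 1 (in0=1, in1=0, in2=0, in3=0): n1=0, n2=0, n3=1, n4=1, n5=0, n6=0, n7=1, giving Y=1. Observed 0.
Test 1: faults giving observed 0 are {n7 stuck-at-0, n7 inverted output}.
Test 2 (in0=0, in1=0, in2=1, in3=1): fault-free n1=0, n2=1, n3=0, n4=1, n5=1, n6=1, n7=0 → 0; observed 1. Eliminates n7 stuck-at-0.
Only n7 inverted output is consistent with every test.

n7 inverted output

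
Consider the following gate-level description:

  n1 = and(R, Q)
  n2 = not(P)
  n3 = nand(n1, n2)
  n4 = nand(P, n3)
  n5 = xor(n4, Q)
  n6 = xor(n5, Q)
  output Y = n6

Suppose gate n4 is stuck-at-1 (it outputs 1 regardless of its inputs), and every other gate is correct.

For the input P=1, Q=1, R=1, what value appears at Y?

Propagate with n4 forced: n1=1, n2=0, n3=1, n4=1 [stuck-at-1], n5=0, n6=1.
So Y = 1. (Without the fault it would be 0.)

1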